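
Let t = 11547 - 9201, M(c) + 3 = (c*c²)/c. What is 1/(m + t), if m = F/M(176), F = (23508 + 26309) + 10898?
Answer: 30973/72723373 ≈ 0.00042590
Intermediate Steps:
M(c) = -3 + c² (M(c) = -3 + (c*c²)/c = -3 + c³/c = -3 + c²)
F = 60715 (F = 49817 + 10898 = 60715)
t = 2346
m = 60715/30973 (m = 60715/(-3 + 176²) = 60715/(-3 + 30976) = 60715/30973 ≈ 1.9603)
1/(m + t) = 1/(60715/30973 + 2346) = 1/(72723373/30973) = 30973/72723373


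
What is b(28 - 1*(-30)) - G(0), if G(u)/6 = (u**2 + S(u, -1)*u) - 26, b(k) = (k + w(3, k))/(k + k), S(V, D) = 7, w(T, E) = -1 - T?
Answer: 9075/58 ≈ 156.47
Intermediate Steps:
b(k) = (-4 + k)/(2*k) (b(k) = (k + (-1 - 1*3))/(k + k) = (k + (-1 - 3))/((2*k)) = (k - 4)*(1/(2*k)) = (-4 + k)*(1/(2*k)) = (-4 + k)/(2*k))
G(u) = -156 + 6*u**2 + 42*u (G(u) = 6*((u**2 + 7*u) - 26) = 6*(-26 + u**2 + 7*u) = -156 + 6*u**2 + 42*u)
b(28 - 1*(-30)) - G(0) = (-4 + (28 - 1*(-30)))/(2*(28 - 1*(-30))) - (-156 + 6*0**2 + 42*0) = (-4 + (28 + 30))/(2*(28 + 30)) - (-156 + 6*0 + 0) = (1/2)*(-4 + 58)/58 - (-156 + 0 + 0) = (1/2)*(1/58)*54 - 1*(-156) = 27/58 + 156 = 9075/58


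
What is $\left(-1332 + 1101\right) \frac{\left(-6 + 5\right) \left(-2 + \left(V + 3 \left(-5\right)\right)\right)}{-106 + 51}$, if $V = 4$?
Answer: $\frac{273}{5} \approx 54.6$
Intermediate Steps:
$\left(-1332 + 1101\right) \frac{\left(-6 + 5\right) \left(-2 + \left(V + 3 \left(-5\right)\right)\right)}{-106 + 51} = \left(-1332 + 1101\right) \frac{\left(-6 + 5\right) \left(-2 + \left(4 + 3 \left(-5\right)\right)\right)}{-106 + 51} = - 231 \frac{\left(-1\right) \left(-2 + \left(4 - 15\right)\right)}{-55} = - 231 \left(- \frac{\left(-1\right) \left(-2 - 11\right)}{55}\right) = - 231 \left(- \frac{\left(-1\right) \left(-13\right)}{55}\right) = - 231 \left(\left(- \frac{1}{55}\right) 13\right) = \left(-231\right) \left(- \frac{13}{55}\right) = \frac{273}{5}$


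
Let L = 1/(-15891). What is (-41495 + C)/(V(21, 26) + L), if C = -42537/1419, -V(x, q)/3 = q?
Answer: 28374556434/53298457 ≈ 532.37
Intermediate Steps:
V(x, q) = -3*q
L = -1/15891 ≈ -6.2929e-5
C = -1289/43 (C = -42537*1/1419 = -1289/43 ≈ -29.977)
(-41495 + C)/(V(21, 26) + L) = (-41495 - 1289/43)/(-3*26 - 1/15891) = -1785574/(43*(-78 - 1/15891)) = -1785574/(43*(-1239499/15891)) = -1785574/43*(-15891/1239499) = 28374556434/53298457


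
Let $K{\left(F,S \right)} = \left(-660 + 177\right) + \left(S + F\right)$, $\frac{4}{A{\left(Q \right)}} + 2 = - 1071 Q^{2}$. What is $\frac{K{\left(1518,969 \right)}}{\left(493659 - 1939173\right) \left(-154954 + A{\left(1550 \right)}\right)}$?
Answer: $\frac{214851971417}{24014122387318238532} \approx 8.9469 \cdot 10^{-9}$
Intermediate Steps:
$A{\left(Q \right)} = \frac{4}{-2 - 1071 Q^{2}}$
$K{\left(F,S \right)} = -483 + F + S$ ($K{\left(F,S \right)} = -483 + \left(F + S\right) = -483 + F + S$)
$\frac{K{\left(1518,969 \right)}}{\left(493659 - 1939173\right) \left(-154954 + A{\left(1550 \right)}\right)} = \frac{-483 + 1518 + 969}{\left(493659 - 1939173\right) \left(-154954 - \frac{4}{2 + 1071 \cdot 1550^{2}}\right)} = \frac{2004}{\left(-1445514\right) \left(-154954 - \frac{4}{2 + 1071 \cdot 2402500}\right)} = \frac{2004}{\left(-1445514\right) \left(-154954 - \frac{4}{2 + 2573077500}\right)} = \frac{2004}{\left(-1445514\right) \left(-154954 - \frac{4}{2573077502}\right)} = \frac{2004}{\left(-1445514\right) \left(-154954 - \frac{2}{1286538751}\right)} = \frac{2004}{\left(-1445514\right) \left(- \frac{199354325622456}{1286538751}\right)} = \frac{2004}{\frac{288169468647818862384}{1286538751}} = 2004 \cdot \frac{1286538751}{288169468647818862384} = \frac{214851971417}{24014122387318238532}$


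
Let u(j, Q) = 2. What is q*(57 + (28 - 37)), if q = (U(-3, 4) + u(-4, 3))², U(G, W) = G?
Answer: 48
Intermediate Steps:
q = 1 (q = (-3 + 2)² = (-1)² = 1)
q*(57 + (28 - 37)) = 1*(57 + (28 - 37)) = 1*(57 - 9) = 1*48 = 48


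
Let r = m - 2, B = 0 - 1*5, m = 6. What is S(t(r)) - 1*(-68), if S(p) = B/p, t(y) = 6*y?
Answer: 1627/24 ≈ 67.792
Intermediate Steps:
B = -5 (B = 0 - 5 = -5)
r = 4 (r = 6 - 2 = 4)
S(p) = -5/p
S(t(r)) - 1*(-68) = -5/(6*4) - 1*(-68) = -5/24 + 68 = 1627/24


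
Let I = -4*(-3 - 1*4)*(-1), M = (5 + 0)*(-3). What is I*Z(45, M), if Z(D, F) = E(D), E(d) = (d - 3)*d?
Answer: -52920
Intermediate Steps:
M = -15 (M = 5*(-3) = -15)
I = -28 (I = -4*(-3 - 4)*(-1) = -4*(-7)*(-1) = 28*(-1) = -28)
E(d) = d*(-3 + d) (E(d) = (-3 + d)*d = d*(-3 + d))
Z(D, F) = D*(-3 + D)
I*Z(45, M) = -1260*(-3 + 45) = -1260*42 = -28*1890 = -52920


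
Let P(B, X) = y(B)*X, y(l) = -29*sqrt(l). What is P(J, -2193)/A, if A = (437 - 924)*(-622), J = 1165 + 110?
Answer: 317985*sqrt(51)/302914 ≈ 7.4967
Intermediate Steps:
J = 1275
P(B, X) = -29*X*sqrt(B) (P(B, X) = (-29*sqrt(B))*X = -29*X*sqrt(B))
A = 302914 (A = -487*(-622) = 302914)
P(J, -2193)/A = -29*(-2193)*sqrt(1275)/302914 = -29*(-2193)*5*sqrt(51)*(1/302914) = (317985*sqrt(51))*(1/302914) = 317985*sqrt(51)/302914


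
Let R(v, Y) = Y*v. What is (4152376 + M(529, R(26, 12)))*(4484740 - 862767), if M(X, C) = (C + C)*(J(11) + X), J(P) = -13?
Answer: 16206011112280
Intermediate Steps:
M(X, C) = 2*C*(-13 + X) (M(X, C) = (C + C)*(-13 + X) = (2*C)*(-13 + X) = 2*C*(-13 + X))
(4152376 + M(529, R(26, 12)))*(4484740 - 862767) = (4152376 + 2*(12*26)*(-13 + 529))*(4484740 - 862767) = (4152376 + 2*312*516)*3621973 = (4152376 + 321984)*3621973 = 4474360*3621973 = 16206011112280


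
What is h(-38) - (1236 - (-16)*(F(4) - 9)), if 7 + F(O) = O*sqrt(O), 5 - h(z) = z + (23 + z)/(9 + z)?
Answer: -30900/29 ≈ -1065.5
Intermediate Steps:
h(z) = 5 - z - (23 + z)/(9 + z) (h(z) = 5 - (z + (23 + z)/(9 + z)) = 5 + (-z - (23 + z)/(9 + z)) = 5 - z - (23 + z)/(9 + z))
F(O) = -7 + O**(3/2) (F(O) = -7 + O*sqrt(O) = -7 + O**(3/2))
h(-38) - (1236 - (-16)*(F(4) - 9)) = (22 - 1*(-38)**2 - 5*(-38))/(9 - 38) - (1236 - (-16)*((-7 + 4**(3/2)) - 9)) = (22 - 1*1444 + 190)/(-29) - (1236 - (-16)*((-7 + 8) - 9)) = -(22 - 1444 + 190)/29 - (1236 - (-16)*(1 - 9)) = -1/29*(-1232) - (1236 - (-16)*(-8)) = 1232/29 - (1236 - 1*128) = 1232/29 - (1236 - 128) = 1232/29 - 1*1108 = 1232/29 - 1108 = -30900/29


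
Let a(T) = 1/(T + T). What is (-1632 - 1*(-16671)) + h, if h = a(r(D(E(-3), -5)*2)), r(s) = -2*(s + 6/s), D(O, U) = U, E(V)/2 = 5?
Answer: 3188273/212 ≈ 15039.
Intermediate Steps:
E(V) = 10 (E(V) = 2*5 = 10)
r(s) = -12/s - 2*s
a(T) = 1/(2*T)
h = 5/212 (h = 1/(2*(-12/((-5*2)) - (-10)*2)) = 1/(2*(-12/(-10) - 2*(-10))) = 1/(2*(-12*(-1/10) + 20)) = 1/(2*(6/5 + 20)) = 1/(2*(106/5)) = (1/2)*(5/106) = 5/212 ≈ 0.023585)
(-1632 - 1*(-16671)) + h = (-1632 - 1*(-16671)) + 5/212 = (-1632 + 16671) + 5/212 = 15039 + 5/212 = 3188273/212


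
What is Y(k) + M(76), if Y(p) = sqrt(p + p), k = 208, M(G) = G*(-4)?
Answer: -304 + 4*sqrt(26) ≈ -283.60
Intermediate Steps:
M(G) = -4*G
Y(p) = sqrt(2)*sqrt(p) (Y(p) = sqrt(2*p) = sqrt(2)*sqrt(p))
Y(k) + M(76) = sqrt(2)*sqrt(208) - 4*76 = sqrt(2)*(4*sqrt(13)) - 304 = 4*sqrt(26) - 304 = -304 + 4*sqrt(26)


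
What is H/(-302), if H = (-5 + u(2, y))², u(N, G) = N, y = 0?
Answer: -9/302 ≈ -0.029801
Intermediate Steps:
H = 9 (H = (-5 + 2)² = (-3)² = 9)
H/(-302) = 9/(-302) = 9*(-1/302) = -9/302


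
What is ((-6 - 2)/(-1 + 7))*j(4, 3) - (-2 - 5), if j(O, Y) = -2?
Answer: 29/3 ≈ 9.6667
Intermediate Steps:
((-6 - 2)/(-1 + 7))*j(4, 3) - (-2 - 5) = ((-6 - 2)/(-1 + 7))*(-2) - (-2 - 5) = -8/6*(-2) - 1*(-7) = -8*1/6*(-2) + 7 = -4/3*(-2) + 7 = 8/3 + 7 = 29/3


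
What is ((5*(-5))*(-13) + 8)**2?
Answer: 110889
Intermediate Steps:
((5*(-5))*(-13) + 8)**2 = (-25*(-13) + 8)**2 = (325 + 8)**2 = 333**2 = 110889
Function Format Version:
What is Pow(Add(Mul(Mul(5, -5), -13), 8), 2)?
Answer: 110889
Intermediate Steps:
Pow(Add(Mul(Mul(5, -5), -13), 8), 2) = Pow(Add(Mul(-25, -13), 8), 2) = Pow(Add(325, 8), 2) = Pow(333, 2) = 110889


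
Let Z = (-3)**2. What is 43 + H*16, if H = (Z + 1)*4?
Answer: 683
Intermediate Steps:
Z = 9
H = 40 (H = (9 + 1)*4 = 10*4 = 40)
43 + H*16 = 43 + 40*16 = 43 + 640 = 683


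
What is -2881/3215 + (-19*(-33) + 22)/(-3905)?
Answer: -242488/228265 ≈ -1.0623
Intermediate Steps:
-2881/3215 + (-19*(-33) + 22)/(-3905) = -2881*1/3215 + (627 + 22)*(-1/3905) = -2881/3215 + 649*(-1/3905) = -2881/3215 - 59/355 = -242488/228265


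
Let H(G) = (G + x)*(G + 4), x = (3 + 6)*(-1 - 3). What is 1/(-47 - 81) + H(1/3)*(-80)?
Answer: 14243831/1152 ≈ 12364.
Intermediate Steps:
x = -36 (x = 9*(-4) = -36)
H(G) = (-36 + G)*(4 + G) (H(G) = (G - 36)*(G + 4) = (-36 + G)*(4 + G))
1/(-47 - 81) + H(1/3)*(-80) = 1/(-47 - 81) + (-144 + (1/3)² - 32/3)*(-80) = 1/(-128) + (-144 + (⅓)² - 32*⅓)*(-80) = -1/128 + (-144 + ⅑ - 32/3)*(-80) = -1/128 - 1391/9*(-80) = -1/128 + 111280/9 = 14243831/1152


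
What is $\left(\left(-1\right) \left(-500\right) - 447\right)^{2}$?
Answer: $2809$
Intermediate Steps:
$\left(\left(-1\right) \left(-500\right) - 447\right)^{2} = \left(500 - 447\right)^{2} = 53^{2} = 2809$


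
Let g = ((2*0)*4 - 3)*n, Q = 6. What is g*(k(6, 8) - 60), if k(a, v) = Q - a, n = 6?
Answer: 1080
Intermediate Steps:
g = -18 (g = ((2*0)*4 - 3)*6 = (0*4 - 3)*6 = (0 - 3)*6 = -3*6 = -18)
k(a, v) = 6 - a
g*(k(6, 8) - 60) = -18*((6 - 1*6) - 60) = -18*((6 - 6) - 60) = -18*(0 - 60) = -18*(-60) = 1080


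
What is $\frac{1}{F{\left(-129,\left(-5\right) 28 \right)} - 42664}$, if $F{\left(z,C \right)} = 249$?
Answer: $- \frac{1}{42415} \approx -2.3577 \cdot 10^{-5}$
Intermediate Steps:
$\frac{1}{F{\left(-129,\left(-5\right) 28 \right)} - 42664} = \frac{1}{249 - 42664} = \frac{1}{-42415} = - \frac{1}{42415}$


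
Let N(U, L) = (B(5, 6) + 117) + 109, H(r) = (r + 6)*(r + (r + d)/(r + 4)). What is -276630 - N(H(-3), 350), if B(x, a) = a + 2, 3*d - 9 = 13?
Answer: -276864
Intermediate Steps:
d = 22/3 (d = 3 + (⅓)*13 = 3 + 13/3 = 22/3 ≈ 7.3333)
B(x, a) = 2 + a
H(r) = (6 + r)*(r + (22/3 + r)/(4 + r)) (H(r) = (r + 6)*(r + (r + 22/3)/(r + 4)) = (6 + r)*(r + (22/3 + r)/(4 + r)))
N(U, L) = 234 (N(U, L) = ((2 + 6) + 117) + 109 = (8 + 117) + 109 = 125 + 109 = 234)
-276630 - N(H(-3), 350) = -276630 - 1*234 = -276630 - 234 = -276864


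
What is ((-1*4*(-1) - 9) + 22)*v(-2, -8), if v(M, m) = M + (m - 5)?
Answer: -255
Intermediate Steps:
v(M, m) = -5 + M + m (v(M, m) = M + (-5 + m) = -5 + M + m)
((-1*4*(-1) - 9) + 22)*v(-2, -8) = ((-1*4*(-1) - 9) + 22)*(-5 - 2 - 8) = ((-4*(-1) - 9) + 22)*(-15) = ((4 - 9) + 22)*(-15) = (-5 + 22)*(-15) = 17*(-15) = -255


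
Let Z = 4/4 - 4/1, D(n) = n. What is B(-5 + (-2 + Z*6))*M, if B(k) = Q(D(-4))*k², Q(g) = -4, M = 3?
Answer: -7500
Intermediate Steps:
Z = -3 (Z = 4*(¼) - 4*1 = 1 - 4 = -3)
B(k) = -4*k²
B(-5 + (-2 + Z*6))*M = -4*(-5 + (-2 - 3*6))²*3 = -4*(-5 + (-2 - 18))²*3 = -4*(-5 - 20)²*3 = -4*(-25)²*3 = -4*625*3 = -2500*3 = -7500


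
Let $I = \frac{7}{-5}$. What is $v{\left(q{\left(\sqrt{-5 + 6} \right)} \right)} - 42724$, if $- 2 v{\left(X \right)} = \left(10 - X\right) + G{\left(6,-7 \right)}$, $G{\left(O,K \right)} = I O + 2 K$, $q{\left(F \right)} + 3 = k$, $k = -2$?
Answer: $- \frac{427203}{10} \approx -42720.0$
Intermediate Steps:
$I = - \frac{7}{5}$ ($I = 7 \left(- \frac{1}{5}\right) = - \frac{7}{5} \approx -1.4$)
$q{\left(F \right)} = -5$ ($q{\left(F \right)} = -3 - 2 = -5$)
$G{\left(O,K \right)} = 2 K - \frac{7 O}{5}$ ($G{\left(O,K \right)} = - \frac{7 O}{5} + 2 K = 2 K - \frac{7 O}{5}$)
$v{\left(X \right)} = \frac{31}{5} + \frac{X}{2}$ ($v{\left(X \right)} = - \frac{\left(10 - X\right) + \left(2 \left(-7\right) - \frac{42}{5}\right)}{2} = - \frac{\left(10 - X\right) - \frac{112}{5}}{2} = - \frac{- \frac{62}{5} - X}{2} = \frac{31}{5} + \frac{X}{2}$)
$v{\left(q{\left(\sqrt{-5 + 6} \right)} \right)} - 42724 = \left(\frac{31}{5} + \frac{1}{2} \left(-5\right)\right) - 42724 = \left(\frac{31}{5} - \frac{5}{2}\right) - 42724 = \frac{37}{10} - 42724 = - \frac{427203}{10}$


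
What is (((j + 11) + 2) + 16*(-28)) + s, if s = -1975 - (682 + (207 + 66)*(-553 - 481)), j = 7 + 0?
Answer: 279197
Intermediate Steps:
j = 7
s = 279625 (s = -1975 - (682 + 273*(-1034)) = -1975 - (682 - 282282) = -1975 - 1*(-281600) = -1975 + 281600 = 279625)
(((j + 11) + 2) + 16*(-28)) + s = (((7 + 11) + 2) + 16*(-28)) + 279625 = ((18 + 2) - 448) + 279625 = (20 - 448) + 279625 = -428 + 279625 = 279197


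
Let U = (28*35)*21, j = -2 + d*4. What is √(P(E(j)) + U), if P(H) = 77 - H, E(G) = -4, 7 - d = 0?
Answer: √20661 ≈ 143.74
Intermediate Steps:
d = 7 (d = 7 - 1*0 = 7 + 0 = 7)
j = 26 (j = -2 + 7*4 = -2 + 28 = 26)
U = 20580 (U = 980*21 = 20580)
√(P(E(j)) + U) = √((77 - 1*(-4)) + 20580) = √((77 + 4) + 20580) = √(81 + 20580) = √20661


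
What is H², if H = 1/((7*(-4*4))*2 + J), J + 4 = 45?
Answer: 1/33489 ≈ 2.9861e-5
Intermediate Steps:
J = 41 (J = -4 + 45 = 41)
H = -1/183 (H = 1/((7*(-4*4))*2 + 41) = 1/((7*(-16))*2 + 41) = 1/(-112*2 + 41) = 1/(-224 + 41) = 1/(-183) = -1/183 ≈ -0.0054645)
H² = (-1/183)² = 1/33489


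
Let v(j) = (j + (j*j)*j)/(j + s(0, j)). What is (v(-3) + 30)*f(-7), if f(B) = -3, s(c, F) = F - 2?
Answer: -405/4 ≈ -101.25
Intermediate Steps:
s(c, F) = -2 + F
v(j) = (j + j³)/(-2 + 2*j) (v(j) = (j + (j*j)*j)/(j + (-2 + j)) = (j + j²*j)/(-2 + 2*j) = (j + j³)/(-2 + 2*j))
(v(-3) + 30)*f(-7) = ((-3 + (-3)³)/(-2 + 2*(-3)) + 30)*(-3) = ((-3 - 27)/(-2 - 6) + 30)*(-3) = (-30/(-8) + 30)*(-3) = (-⅛*(-30) + 30)*(-3) = (15/4 + 30)*(-3) = (135/4)*(-3) = -405/4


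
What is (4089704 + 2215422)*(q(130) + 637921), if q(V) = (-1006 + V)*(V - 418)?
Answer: 5612879911334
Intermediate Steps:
q(V) = (-1006 + V)*(-418 + V)
(4089704 + 2215422)*(q(130) + 637921) = (4089704 + 2215422)*((420508 + 130² - 1424*130) + 637921) = 6305126*((420508 + 16900 - 185120) + 637921) = 6305126*(252288 + 637921) = 6305126*890209 = 5612879911334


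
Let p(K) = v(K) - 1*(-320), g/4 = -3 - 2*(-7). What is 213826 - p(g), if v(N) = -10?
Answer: 213516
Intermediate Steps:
g = 44 (g = 4*(-3 - 2*(-7)) = 4*(-3 + 14) = 4*11 = 44)
p(K) = 310 (p(K) = -10 - 1*(-320) = -10 + 320 = 310)
213826 - p(g) = 213826 - 1*310 = 213826 - 310 = 213516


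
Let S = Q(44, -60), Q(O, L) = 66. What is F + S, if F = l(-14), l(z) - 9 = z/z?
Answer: 76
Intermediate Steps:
S = 66
l(z) = 10 (l(z) = 9 + z/z = 9 + 1 = 10)
F = 10
F + S = 10 + 66 = 76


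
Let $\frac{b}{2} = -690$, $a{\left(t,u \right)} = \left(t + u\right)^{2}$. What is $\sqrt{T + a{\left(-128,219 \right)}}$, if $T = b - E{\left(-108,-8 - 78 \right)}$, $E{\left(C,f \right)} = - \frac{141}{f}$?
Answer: $\frac{\sqrt{51027670}}{86} \approx 83.062$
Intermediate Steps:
$b = -1380$ ($b = 2 \left(-690\right) = -1380$)
$T = - \frac{118821}{86}$ ($T = -1380 - - \frac{141}{-8 - 78} = -1380 - - \frac{141}{-86} = -1380 - \left(-141\right) \left(- \frac{1}{86}\right) = -1380 - \frac{141}{86} = - \frac{118821}{86} \approx -1381.6$)
$\sqrt{T + a{\left(-128,219 \right)}} = \sqrt{- \frac{118821}{86} + \left(-128 + 219\right)^{2}} = \sqrt{- \frac{118821}{86} + 91^{2}} = \sqrt{- \frac{118821}{86} + 8281} = \sqrt{\frac{593345}{86}} = \frac{\sqrt{51027670}}{86}$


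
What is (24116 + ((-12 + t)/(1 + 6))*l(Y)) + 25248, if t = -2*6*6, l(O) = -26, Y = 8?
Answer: 49676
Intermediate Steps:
t = -72 (t = -12*6 = -72)
(24116 + ((-12 + t)/(1 + 6))*l(Y)) + 25248 = (24116 + ((-12 - 72)/(1 + 6))*(-26)) + 25248 = (24116 - 84/7*(-26)) + 25248 = (24116 - 84*⅐*(-26)) + 25248 = (24116 - 12*(-26)) + 25248 = (24116 + 312) + 25248 = 24428 + 25248 = 49676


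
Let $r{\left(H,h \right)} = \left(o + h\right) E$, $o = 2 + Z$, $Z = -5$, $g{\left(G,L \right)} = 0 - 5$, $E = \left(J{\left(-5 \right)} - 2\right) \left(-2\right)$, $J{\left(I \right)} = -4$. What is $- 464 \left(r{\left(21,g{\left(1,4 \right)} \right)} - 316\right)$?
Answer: $191168$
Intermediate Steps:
$E = 12$ ($E = \left(-4 - 2\right) \left(-2\right) = \left(-6\right) \left(-2\right) = 12$)
$g{\left(G,L \right)} = -5$
$o = -3$ ($o = 2 - 5 = -3$)
$r{\left(H,h \right)} = -36 + 12 h$ ($r{\left(H,h \right)} = \left(-3 + h\right) 12 = -36 + 12 h$)
$- 464 \left(r{\left(21,g{\left(1,4 \right)} \right)} - 316\right) = - 464 \left(\left(-36 + 12 \left(-5\right)\right) - 316\right) = - 464 \left(\left(-36 - 60\right) - 316\right) = - 464 \left(-96 - 316\right) = \left(-464\right) \left(-412\right) = 191168$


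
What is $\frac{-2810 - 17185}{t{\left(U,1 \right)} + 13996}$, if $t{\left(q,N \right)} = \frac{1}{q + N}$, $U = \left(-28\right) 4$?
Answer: $- \frac{443889}{310711} \approx -1.4286$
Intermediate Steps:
$U = -112$
$t{\left(q,N \right)} = \frac{1}{N + q}$
$\frac{-2810 - 17185}{t{\left(U,1 \right)} + 13996} = \frac{-2810 - 17185}{\frac{1}{1 - 112} + 13996} = - \frac{19995}{\frac{1}{-111} + 13996} = - \frac{19995}{- \frac{1}{111} + 13996} = - \frac{19995}{\frac{1553555}{111}} = \left(-19995\right) \frac{111}{1553555} = - \frac{443889}{310711}$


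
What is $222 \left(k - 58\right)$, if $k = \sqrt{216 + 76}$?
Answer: $-12876 + 444 \sqrt{73} \approx -9082.5$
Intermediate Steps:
$k = 2 \sqrt{73}$ ($k = \sqrt{292} = 2 \sqrt{73} \approx 17.088$)
$222 \left(k - 58\right) = 222 \left(2 \sqrt{73} - 58\right) = 222 \left(-58 + 2 \sqrt{73}\right) = -12876 + 444 \sqrt{73}$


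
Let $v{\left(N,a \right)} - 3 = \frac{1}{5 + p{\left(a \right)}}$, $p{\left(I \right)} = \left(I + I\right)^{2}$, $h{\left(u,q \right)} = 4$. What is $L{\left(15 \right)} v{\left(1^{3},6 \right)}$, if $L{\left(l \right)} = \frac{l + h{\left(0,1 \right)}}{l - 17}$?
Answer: $- \frac{4256}{149} \approx -28.564$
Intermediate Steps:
$p{\left(I \right)} = 4 I^{2}$ ($p{\left(I \right)} = \left(2 I\right)^{2} = 4 I^{2}$)
$L{\left(l \right)} = \frac{4 + l}{-17 + l}$ ($L{\left(l \right)} = \frac{l + 4}{l - 17} = \frac{4 + l}{-17 + l}$)
$v{\left(N,a \right)} = 3 + \frac{1}{5 + 4 a^{2}}$
$L{\left(15 \right)} v{\left(1^{3},6 \right)} = \frac{4 + 15}{-17 + 15} \frac{4 \left(4 + 3 \cdot 6^{2}\right)}{5 + 4 \cdot 6^{2}} = \frac{1}{-2} \cdot 19 \frac{4 \left(4 + 3 \cdot 36\right)}{5 + 4 \cdot 36} = \left(- \frac{1}{2}\right) 19 \frac{4 \left(4 + 108\right)}{5 + 144} = - \frac{19 \cdot 4 \cdot \frac{1}{149} \cdot 112}{2} = \left(- \frac{19}{2}\right) \frac{448}{149} = - \frac{4256}{149}$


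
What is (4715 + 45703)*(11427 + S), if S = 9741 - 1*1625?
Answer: 985318974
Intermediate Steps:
S = 8116 (S = 9741 - 1625 = 8116)
(4715 + 45703)*(11427 + S) = (4715 + 45703)*(11427 + 8116) = 50418*19543 = 985318974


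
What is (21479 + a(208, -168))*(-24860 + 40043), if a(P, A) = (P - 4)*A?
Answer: -194236119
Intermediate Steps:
a(P, A) = A*(-4 + P) (a(P, A) = (-4 + P)*A = A*(-4 + P))
(21479 + a(208, -168))*(-24860 + 40043) = (21479 - 168*(-4 + 208))*(-24860 + 40043) = (21479 - 168*204)*15183 = (21479 - 34272)*15183 = -12793*15183 = -194236119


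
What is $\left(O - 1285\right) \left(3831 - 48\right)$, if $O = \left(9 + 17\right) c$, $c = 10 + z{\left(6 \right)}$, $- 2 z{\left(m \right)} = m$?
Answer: $-4172649$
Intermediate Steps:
$z{\left(m \right)} = - \frac{m}{2}$
$c = 7$ ($c = 10 - 3 = 7$)
$O = 182$ ($O = \left(9 + 17\right) 7 = 26 \cdot 7 = 182$)
$\left(O - 1285\right) \left(3831 - 48\right) = \left(182 - 1285\right) \left(3831 - 48\right) = \left(-1103\right) 3783 = -4172649$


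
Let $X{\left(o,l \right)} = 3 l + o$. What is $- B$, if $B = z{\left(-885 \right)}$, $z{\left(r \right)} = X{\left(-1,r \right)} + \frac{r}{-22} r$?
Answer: $\frac{841657}{22} \approx 38257.0$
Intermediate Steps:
$X{\left(o,l \right)} = o + 3 l$
$z{\left(r \right)} = -1 + 3 r - \frac{r^{2}}{22}$ ($z{\left(r \right)} = \left(-1 + 3 r\right) + \frac{r}{-22} r = \left(-1 + 3 r\right) + r \left(- \frac{1}{22}\right) r = \left(-1 + 3 r\right) + - \frac{r}{22} r = \left(-1 + 3 r\right) - \frac{r^{2}}{22} = -1 + 3 r - \frac{r^{2}}{22}$)
$B = - \frac{841657}{22}$ ($B = -1 + 3 \left(-885\right) - \frac{\left(-885\right)^{2}}{22} = -1 - 2655 - \frac{783225}{22} = - \frac{841657}{22} \approx -38257.0$)
$- B = \left(-1\right) \left(- \frac{841657}{22}\right) = \frac{841657}{22}$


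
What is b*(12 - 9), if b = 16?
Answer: 48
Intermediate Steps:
b*(12 - 9) = 16*(12 - 9) = 16*3 = 48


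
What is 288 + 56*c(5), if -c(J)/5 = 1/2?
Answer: 148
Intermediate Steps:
c(J) = -5/2
288 + 56*c(5) = 288 + 56*(-5/2) = 288 - 140 = 148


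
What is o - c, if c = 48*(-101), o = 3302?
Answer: 8150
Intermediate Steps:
c = -4848
o - c = 3302 - 1*(-4848) = 3302 + 4848 = 8150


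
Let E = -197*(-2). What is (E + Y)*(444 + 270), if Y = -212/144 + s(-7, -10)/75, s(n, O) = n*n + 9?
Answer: 42122549/150 ≈ 2.8082e+5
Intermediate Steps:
s(n, O) = 9 + n² (s(n, O) = n² + 9 = 9 + n²)
E = 394
Y = -629/900 (Y = -212/144 + (9 + (-7)²)/75 = -212*1/144 + (9 + 49)*(1/75) = -53/36 + 58*(1/75) = -53/36 + 58/75 = -629/900 ≈ -0.69889)
(E + Y)*(444 + 270) = (394 - 629/900)*(444 + 270) = (353971/900)*714 = 42122549/150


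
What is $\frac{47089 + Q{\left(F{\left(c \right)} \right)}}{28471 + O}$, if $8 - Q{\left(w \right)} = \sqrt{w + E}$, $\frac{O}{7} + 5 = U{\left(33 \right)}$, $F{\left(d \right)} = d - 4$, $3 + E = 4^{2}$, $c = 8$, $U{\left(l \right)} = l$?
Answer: $\frac{47097}{28667} - \frac{\sqrt{17}}{28667} \approx 1.6428$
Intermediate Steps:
$E = 13$ ($E = -3 + 4^{2} = -3 + 16 = 13$)
$F{\left(d \right)} = -4 + d$ ($F{\left(d \right)} = d - 4 = -4 + d$)
$O = 196$ ($O = -35 + 7 \cdot 33 = -35 + 231 = 196$)
$Q{\left(w \right)} = 8 - \sqrt{13 + w}$ ($Q{\left(w \right)} = 8 - \sqrt{w + 13} = 8 - \sqrt{13 + w}$)
$\frac{47089 + Q{\left(F{\left(c \right)} \right)}}{28471 + O} = \frac{47089 + \left(8 - \sqrt{13 + \left(-4 + 8\right)}\right)}{28471 + 196} = \frac{47089 + \left(8 - \sqrt{13 + 4}\right)}{28667} = \left(47089 + \left(8 - \sqrt{17}\right)\right) \frac{1}{28667} = \left(47097 - \sqrt{17}\right) \frac{1}{28667} = \frac{47097}{28667} - \frac{\sqrt{17}}{28667}$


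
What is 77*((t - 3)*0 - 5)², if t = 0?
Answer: 1925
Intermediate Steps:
77*((t - 3)*0 - 5)² = 77*((0 - 3)*0 - 5)² = 77*(-3*0 - 5)² = 77*(0 - 5)² = 77*(-5)² = 77*25 = 1925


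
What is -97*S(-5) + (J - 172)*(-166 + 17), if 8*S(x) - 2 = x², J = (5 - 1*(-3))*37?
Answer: -150427/8 ≈ -18803.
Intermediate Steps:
J = 296 (J = (5 + 3)*37 = 8*37 = 296)
S(x) = ¼ + x²/8
-97*S(-5) + (J - 172)*(-166 + 17) = -97*(¼ + (⅛)*(-5)²) + (296 - 172)*(-166 + 17) = -97*(¼ + (⅛)*25) + 124*(-149) = -97*(¼ + 25/8) - 18476 = -97*27/8 - 18476 = -2619/8 - 18476 = -150427/8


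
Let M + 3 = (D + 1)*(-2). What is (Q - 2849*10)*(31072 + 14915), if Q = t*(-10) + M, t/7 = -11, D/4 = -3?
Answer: -1273885887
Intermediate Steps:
D = -12 (D = 4*(-3) = -12)
M = 19 (M = -3 + (-12 + 1)*(-2) = -3 - 11*(-2) = -3 + 22 = 19)
t = -77 (t = 7*(-11) = -77)
Q = 789 (Q = -77*(-10) + 19 = 770 + 19 = 789)
(Q - 2849*10)*(31072 + 14915) = (789 - 2849*10)*(31072 + 14915) = (789 - 28490)*45987 = -27701*45987 = -1273885887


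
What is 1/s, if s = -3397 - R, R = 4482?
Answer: -1/7879 ≈ -0.00012692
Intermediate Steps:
s = -7879 (s = -3397 - 1*4482 = -3397 - 4482 = -7879)
1/s = 1/(-7879) = -1/7879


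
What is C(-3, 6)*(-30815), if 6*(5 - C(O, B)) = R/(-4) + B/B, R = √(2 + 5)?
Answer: -893635/6 - 30815*√7/24 ≈ -1.5234e+5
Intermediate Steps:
R = √7 ≈ 2.6458
C(O, B) = 29/6 + √7/24 (C(O, B) = 5 - (√7/(-4) + B/B)/6 = 5 - (√7*(-¼) + 1)/6 = 5 - (-√7/4 + 1)/6 = 5 - (1 - √7/4)/6 = 5 + (-⅙ + √7/24) = 29/6 + √7/24)
C(-3, 6)*(-30815) = (29/6 + √7/24)*(-30815) = -893635/6 - 30815*√7/24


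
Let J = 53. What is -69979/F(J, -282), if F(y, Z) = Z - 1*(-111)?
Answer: 69979/171 ≈ 409.23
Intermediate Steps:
F(y, Z) = 111 + Z (F(y, Z) = Z + 111 = 111 + Z)
-69979/F(J, -282) = -69979/(111 - 282) = -69979/(-171) = -69979*(-1/171) = 69979/171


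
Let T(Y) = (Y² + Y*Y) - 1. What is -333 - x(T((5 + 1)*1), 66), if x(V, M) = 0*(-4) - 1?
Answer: -332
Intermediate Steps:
T(Y) = -1 + 2*Y² (T(Y) = (Y² + Y²) - 1 = 2*Y² - 1 = -1 + 2*Y²)
x(V, M) = -1 (x(V, M) = 0 - 1 = -1)
-333 - x(T((5 + 1)*1), 66) = -333 - 1*(-1) = -333 + 1 = -332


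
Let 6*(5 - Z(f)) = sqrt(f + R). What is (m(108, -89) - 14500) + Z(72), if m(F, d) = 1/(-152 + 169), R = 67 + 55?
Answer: -246414/17 - sqrt(194)/6 ≈ -14497.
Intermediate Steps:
R = 122
m(F, d) = 1/17
Z(f) = 5 - sqrt(122 + f)/6 (Z(f) = 5 - sqrt(f + 122)/6 = 5 - sqrt(122 + f)/6)
(m(108, -89) - 14500) + Z(72) = (1/17 - 14500) + (5 - sqrt(122 + 72)/6) = -246499/17 + (5 - sqrt(194)/6) = -246414/17 - sqrt(194)/6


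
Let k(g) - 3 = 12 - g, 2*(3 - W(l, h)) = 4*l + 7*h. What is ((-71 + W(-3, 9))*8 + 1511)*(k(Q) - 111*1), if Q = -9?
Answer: -66381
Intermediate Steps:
W(l, h) = 3 - 2*l - 7*h/2 (W(l, h) = 3 - (4*l + 7*h)/2 = 3 + (-2*l - 7*h/2) = 3 - 2*l - 7*h/2)
k(g) = 15 - g (k(g) = 3 + (12 - g) = 15 - g)
((-71 + W(-3, 9))*8 + 1511)*(k(Q) - 111*1) = ((-71 + (3 - 2*(-3) - 7/2*9))*8 + 1511)*((15 - 1*(-9)) - 111*1) = ((-71 + (3 + 6 - 63/2))*8 + 1511)*((15 + 9) - 111) = ((-71 - 45/2)*8 + 1511)*(24 - 111) = (-187/2*8 + 1511)*(-87) = (-748 + 1511)*(-87) = 763*(-87) = -66381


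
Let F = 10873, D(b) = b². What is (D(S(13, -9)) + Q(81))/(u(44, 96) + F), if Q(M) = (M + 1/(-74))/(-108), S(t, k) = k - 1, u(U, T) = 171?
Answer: 793207/88263648 ≈ 0.0089868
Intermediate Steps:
S(t, k) = -1 + k
Q(M) = 1/7992 - M/108 (Q(M) = (M - 1/74)*(-1/108) = (-1/74 + M)*(-1/108) = 1/7992 - M/108)
(D(S(13, -9)) + Q(81))/(u(44, 96) + F) = ((-1 - 9)² + (1/7992 - 1/108*81))/(171 + 10873) = ((-10)² + (1/7992 - ¾))/11044 = (100 - 5993/7992)*(1/11044) = (793207/7992)*(1/11044) = 793207/88263648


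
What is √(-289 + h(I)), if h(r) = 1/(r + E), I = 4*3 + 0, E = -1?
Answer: I*√34958/11 ≈ 16.997*I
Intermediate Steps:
I = 12 (I = 12 + 0 = 12)
h(r) = 1/(-1 + r) (h(r) = 1/(r - 1) = 1/(-1 + r))
√(-289 + h(I)) = √(-289 + 1/(-1 + 12)) = √(-289 + 1/11) = √(-3178/11) = I*√34958/11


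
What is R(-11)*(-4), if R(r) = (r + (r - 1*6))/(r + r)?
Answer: -56/11 ≈ -5.0909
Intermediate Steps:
R(r) = (-6 + 2*r)/(2*r) (R(r) = (r + (r - 6))/((2*r)) = (r + (-6 + r))*(1/(2*r)) = (-6 + 2*r)*(1/(2*r)) = (-6 + 2*r)/(2*r))
R(-11)*(-4) = ((-3 - 11)/(-11))*(-4) = -1/11*(-14)*(-4) = (14/11)*(-4) = -56/11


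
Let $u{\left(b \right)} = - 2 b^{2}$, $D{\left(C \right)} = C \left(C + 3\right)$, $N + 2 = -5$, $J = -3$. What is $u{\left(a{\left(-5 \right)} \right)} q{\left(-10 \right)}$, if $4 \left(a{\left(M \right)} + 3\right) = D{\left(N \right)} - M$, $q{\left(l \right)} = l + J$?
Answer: $\frac{5733}{8} \approx 716.63$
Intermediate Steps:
$N = -7$ ($N = -2 - 5 = -7$)
$D{\left(C \right)} = C \left(3 + C\right)$
$q{\left(l \right)} = -3 + l$ ($q{\left(l \right)} = l - 3 = -3 + l$)
$a{\left(M \right)} = 4 - \frac{M}{4}$ ($a{\left(M \right)} = -3 + \frac{- 7 \left(3 - 7\right) - M}{4} = -3 + \frac{\left(-7\right) \left(-4\right) - M}{4} = -3 + \frac{28 - M}{4} = -3 - \left(-7 + \frac{M}{4}\right) = 4 - \frac{M}{4}$)
$u{\left(a{\left(-5 \right)} \right)} q{\left(-10 \right)} = - 2 \left(4 - - \frac{5}{4}\right)^{2} \left(-3 - 10\right) = - 2 \left(4 + \frac{5}{4}\right)^{2} \left(-13\right) = - 2 \left(\frac{21}{4}\right)^{2} \left(-13\right) = \left(-2\right) \frac{441}{16} \left(-13\right) = \left(- \frac{441}{8}\right) \left(-13\right) = \frac{5733}{8}$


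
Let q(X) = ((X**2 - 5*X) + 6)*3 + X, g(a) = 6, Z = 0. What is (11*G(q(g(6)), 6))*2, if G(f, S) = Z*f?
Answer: 0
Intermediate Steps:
q(X) = 18 - 14*X + 3*X**2 (q(X) = (6 + X**2 - 5*X)*3 + X = (18 - 15*X + 3*X**2) + X = 18 - 14*X + 3*X**2)
G(f, S) = 0 (G(f, S) = 0*f = 0)
(11*G(q(g(6)), 6))*2 = (11*0)*2 = 0*2 = 0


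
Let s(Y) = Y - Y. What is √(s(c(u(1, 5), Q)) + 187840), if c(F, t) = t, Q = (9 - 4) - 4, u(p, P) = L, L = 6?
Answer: 8*√2935 ≈ 433.41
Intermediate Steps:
u(p, P) = 6
Q = 1 (Q = 5 - 4 = 1)
s(Y) = 0
√(s(c(u(1, 5), Q)) + 187840) = √(0 + 187840) = √187840 = 8*√2935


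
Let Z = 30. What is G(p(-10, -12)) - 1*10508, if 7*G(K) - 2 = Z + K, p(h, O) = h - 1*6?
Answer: -73540/7 ≈ -10506.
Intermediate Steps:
p(h, O) = -6 + h (p(h, O) = h - 6 = -6 + h)
G(K) = 32/7 + K/7 (G(K) = 2/7 + (30 + K)/7 = 2/7 + (30/7 + K/7) = 32/7 + K/7)
G(p(-10, -12)) - 1*10508 = (32/7 + (-6 - 10)/7) - 1*10508 = (32/7 + (1/7)*(-16)) - 10508 = (32/7 - 16/7) - 10508 = 16/7 - 10508 = -73540/7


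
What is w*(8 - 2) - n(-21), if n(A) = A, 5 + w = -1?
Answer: -15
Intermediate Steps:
w = -6 (w = -5 - 1 = -6)
w*(8 - 2) - n(-21) = -6*(8 - 2) - 1*(-21) = -6*6 + 21 = -36 + 21 = -15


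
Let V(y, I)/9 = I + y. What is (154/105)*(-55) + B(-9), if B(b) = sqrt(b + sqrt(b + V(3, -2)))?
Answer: -242/3 + 3*I ≈ -80.667 + 3.0*I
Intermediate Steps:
V(y, I) = 9*I + 9*y (V(y, I) = 9*(I + y) = 9*I + 9*y)
B(b) = sqrt(b + sqrt(9 + b)) (B(b) = sqrt(b + sqrt(b + (9*(-2) + 9*3))) = sqrt(b + sqrt(b + (-18 + 27))) = sqrt(b + sqrt(b + 9)) = sqrt(b + sqrt(9 + b)))
(154/105)*(-55) + B(-9) = (154/105)*(-55) + sqrt(-9 + sqrt(9 - 9)) = (154*(1/105))*(-55) + sqrt(-9 + sqrt(0)) = (22/15)*(-55) + sqrt(-9 + 0) = -242/3 + sqrt(-9) = -242/3 + 3*I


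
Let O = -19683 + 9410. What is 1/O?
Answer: -1/10273 ≈ -9.7343e-5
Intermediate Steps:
O = -10273
1/O = 1/(-10273) = -1/10273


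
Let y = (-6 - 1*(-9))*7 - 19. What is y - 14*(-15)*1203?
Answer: 252632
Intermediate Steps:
y = 2 (y = (-6 + 9)*7 - 19 = 3*7 - 19 = 21 - 19 = 2)
y - 14*(-15)*1203 = 2 - 14*(-15)*1203 = 2 + 210*1203 = 2 + 252630 = 252632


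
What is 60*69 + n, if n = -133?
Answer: 4007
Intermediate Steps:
60*69 + n = 60*69 - 133 = 4140 - 133 = 4007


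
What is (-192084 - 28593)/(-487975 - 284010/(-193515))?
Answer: 948984659/2098448847 ≈ 0.45223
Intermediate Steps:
(-192084 - 28593)/(-487975 - 284010/(-193515)) = -220677/(-487975 - 284010*(-1/193515)) = -220677/(-487975 + 18934/12901) = -220677/(-6295346541/12901) = -220677*(-12901/6295346541) = 948984659/2098448847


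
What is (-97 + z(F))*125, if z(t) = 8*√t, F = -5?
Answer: -12125 + 1000*I*√5 ≈ -12125.0 + 2236.1*I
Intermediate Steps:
(-97 + z(F))*125 = (-97 + 8*√(-5))*125 = (-97 + 8*(I*√5))*125 = (-97 + 8*I*√5)*125 = -12125 + 1000*I*√5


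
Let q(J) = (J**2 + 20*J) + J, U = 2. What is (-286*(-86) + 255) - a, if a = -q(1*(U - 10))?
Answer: 24747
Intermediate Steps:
q(J) = J**2 + 21*J
a = 104 (a = -1*(2 - 10)*(21 + 1*(2 - 10)) = -1*(-8)*(21 + 1*(-8)) = -(-8)*(21 - 8) = -(-8)*13 = -1*(-104) = 104)
(-286*(-86) + 255) - a = (-286*(-86) + 255) - 1*104 = (24596 + 255) - 104 = 24851 - 104 = 24747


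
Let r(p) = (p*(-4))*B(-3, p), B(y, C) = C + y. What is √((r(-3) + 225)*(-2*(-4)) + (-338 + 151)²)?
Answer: √36193 ≈ 190.24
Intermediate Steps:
r(p) = -4*p*(-3 + p) (r(p) = (p*(-4))*(p - 3) = (-4*p)*(-3 + p) = -4*p*(-3 + p))
√((r(-3) + 225)*(-2*(-4)) + (-338 + 151)²) = √((4*(-3)*(3 - 1*(-3)) + 225)*(-2*(-4)) + (-338 + 151)²) = √((4*(-3)*(3 + 3) + 225)*8 + (-187)²) = √((4*(-3)*6 + 225)*8 + 34969) = √((-72 + 225)*8 + 34969) = √(153*8 + 34969) = √(1224 + 34969) = √36193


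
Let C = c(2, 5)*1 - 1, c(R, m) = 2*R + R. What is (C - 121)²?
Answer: 13456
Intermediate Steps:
c(R, m) = 3*R
C = 5 (C = (3*2)*1 - 1 = 6*1 - 1 = 6 - 1 = 5)
(C - 121)² = (5 - 121)² = (-116)² = 13456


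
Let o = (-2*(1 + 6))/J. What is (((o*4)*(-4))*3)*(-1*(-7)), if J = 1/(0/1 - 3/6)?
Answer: -2352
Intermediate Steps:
J = -2 (J = 1/(0*1 - 3*1/6) = 1/(0 - 1/2) = 1/(-1/2) = -2)
o = 7 (o = -2*(1 + 6)/(-2) = -2*7*(-1/2) = -14*(-1/2) = 7)
(((o*4)*(-4))*3)*(-1*(-7)) = (((7*4)*(-4))*3)*(-1*(-7)) = ((28*(-4))*3)*7 = -112*3*7 = -336*7 = -2352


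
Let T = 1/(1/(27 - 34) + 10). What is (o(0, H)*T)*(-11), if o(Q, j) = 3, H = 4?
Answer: -77/23 ≈ -3.3478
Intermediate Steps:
T = 7/69 (T = 1/(1/(-7) + 10) = 1/(-⅐ + 10) = 1/(69/7) = 7/69 ≈ 0.10145)
(o(0, H)*T)*(-11) = (3*(7/69))*(-11) = (7/23)*(-11) = -77/23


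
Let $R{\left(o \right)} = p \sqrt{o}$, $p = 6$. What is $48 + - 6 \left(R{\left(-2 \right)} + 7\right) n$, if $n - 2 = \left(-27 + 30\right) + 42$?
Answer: $-1926 - 1692 i \sqrt{2} \approx -1926.0 - 2392.8 i$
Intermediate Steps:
$R{\left(o \right)} = 6 \sqrt{o}$
$n = 47$ ($n = 2 + \left(\left(-27 + 30\right) + 42\right) = 2 + \left(3 + 42\right) = 2 + 45 = 47$)
$48 + - 6 \left(R{\left(-2 \right)} + 7\right) n = 48 + - 6 \left(6 \sqrt{-2} + 7\right) 47 = 48 + - 6 \left(6 i \sqrt{2} + 7\right) 47 = 48 + - 6 \left(7 + 6 i \sqrt{2}\right) 47 = 48 + \left(-42 - 36 i \sqrt{2}\right) 47 = 48 - \left(1974 + 1692 i \sqrt{2}\right) = -1926 - 1692 i \sqrt{2}$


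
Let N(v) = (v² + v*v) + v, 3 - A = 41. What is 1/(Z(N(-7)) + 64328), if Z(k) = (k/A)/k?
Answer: 38/2444463 ≈ 1.5545e-5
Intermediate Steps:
A = -38 (A = 3 - 1*41 = 3 - 41 = -38)
N(v) = v + 2*v² (N(v) = (v² + v²) + v = 2*v² + v = v + 2*v²)
Z(k) = -1/38 (Z(k) = (k/(-38))/k = (k*(-1/38))/k = (-k/38)/k = -1/38)
1/(Z(N(-7)) + 64328) = 1/(-1/38 + 64328) = 1/(2444463/38) = 38/2444463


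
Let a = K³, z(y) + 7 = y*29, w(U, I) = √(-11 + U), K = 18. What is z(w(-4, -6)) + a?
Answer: 5825 + 29*I*√15 ≈ 5825.0 + 112.32*I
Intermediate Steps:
z(y) = -7 + 29*y (z(y) = -7 + y*29 = -7 + 29*y)
a = 5832 (a = 18³ = 5832)
z(w(-4, -6)) + a = (-7 + 29*√(-11 - 4)) + 5832 = (-7 + 29*√(-15)) + 5832 = (-7 + 29*(I*√15)) + 5832 = (-7 + 29*I*√15) + 5832 = 5825 + 29*I*√15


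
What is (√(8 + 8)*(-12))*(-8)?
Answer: 384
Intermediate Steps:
(√(8 + 8)*(-12))*(-8) = (√16*(-12))*(-8) = (4*(-12))*(-8) = -48*(-8) = 384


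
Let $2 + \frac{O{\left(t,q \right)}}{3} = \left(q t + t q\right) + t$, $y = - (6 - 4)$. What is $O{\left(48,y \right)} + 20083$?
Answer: $19645$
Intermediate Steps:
$y = -2$ ($y = \left(-1\right) 2 = -2$)
$O{\left(t,q \right)} = -6 + 3 t + 6 q t$ ($O{\left(t,q \right)} = -6 + 3 \left(\left(q t + t q\right) + t\right) = -6 + 3 \left(\left(q t + q t\right) + t\right) = -6 + 3 \left(2 q t + t\right) = -6 + 3 \left(t + 2 q t\right) = -6 + \left(3 t + 6 q t\right) = -6 + 3 t + 6 q t$)
$O{\left(48,y \right)} + 20083 = \left(-6 + 3 \cdot 48 + 6 \left(-2\right) 48\right) + 20083 = \left(-6 + 144 - 576\right) + 20083 = -438 + 20083 = 19645$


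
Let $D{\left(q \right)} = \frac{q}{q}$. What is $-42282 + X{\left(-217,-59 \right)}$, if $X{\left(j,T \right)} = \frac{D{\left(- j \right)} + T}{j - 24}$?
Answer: $- \frac{10189904}{241} \approx -42282.0$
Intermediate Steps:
$D{\left(q \right)} = 1$
$X{\left(j,T \right)} = \frac{1 + T}{-24 + j}$ ($X{\left(j,T \right)} = \frac{1 + T}{j - 24} = \frac{1 + T}{-24 + j}$)
$-42282 + X{\left(-217,-59 \right)} = -42282 + \frac{1 - 59}{-24 - 217} = -42282 + \frac{1}{-241} \left(-58\right) = -42282 - - \frac{58}{241} = -42282 + \frac{58}{241} = - \frac{10189904}{241}$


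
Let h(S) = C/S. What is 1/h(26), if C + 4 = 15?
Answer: 26/11 ≈ 2.3636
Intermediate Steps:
C = 11 (C = -4 + 15 = 11)
h(S) = 11/S
1/h(26) = 1/(11/26) = 26/11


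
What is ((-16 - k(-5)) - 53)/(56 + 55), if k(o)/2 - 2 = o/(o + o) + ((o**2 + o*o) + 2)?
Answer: -178/111 ≈ -1.6036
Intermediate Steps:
k(o) = 9 + 4*o**2 (k(o) = 4 + 2*(o/(o + o) + ((o**2 + o*o) + 2)) = 4 + 2*(o/((2*o)) + ((o**2 + o**2) + 2)) = 4 + 2*((1/(2*o))*o + (2*o**2 + 2)) = 4 + 2*(1/2 + (2 + 2*o**2)) = 4 + 2*(5/2 + 2*o**2) = 4 + (5 + 4*o**2) = 9 + 4*o**2)
((-16 - k(-5)) - 53)/(56 + 55) = ((-16 - (9 + 4*(-5)**2)) - 53)/(56 + 55) = ((-16 - (9 + 4*25)) - 53)/111 = ((-16 - (9 + 100)) - 53)*(1/111) = ((-16 - 1*109) - 53)*(1/111) = ((-16 - 109) - 53)*(1/111) = (-125 - 53)*(1/111) = -178*1/111 = -178/111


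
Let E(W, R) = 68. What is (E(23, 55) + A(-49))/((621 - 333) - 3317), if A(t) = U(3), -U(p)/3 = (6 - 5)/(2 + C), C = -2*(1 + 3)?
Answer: -137/6058 ≈ -0.022615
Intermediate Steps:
C = -8 (C = -2*4 = -8)
U(p) = ½ (U(p) = -3*(6 - 5)/(2 - 8) = -3/(-6) = -3*(-1)/6 = -3*(-⅙) = ½)
A(t) = ½
(E(23, 55) + A(-49))/((621 - 333) - 3317) = (68 + ½)/((621 - 333) - 3317) = 137/(2*(288 - 3317)) = (137/2)/(-3029) = (137/2)*(-1/3029) = -137/6058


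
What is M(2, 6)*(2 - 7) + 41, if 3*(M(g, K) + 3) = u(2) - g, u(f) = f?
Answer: 56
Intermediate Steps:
M(g, K) = -7/3 - g/3 (M(g, K) = -3 + (2 - g)/3 = -3 + (⅔ - g/3) = -7/3 - g/3)
M(2, 6)*(2 - 7) + 41 = (-7/3 - ⅓*2)*(2 - 7) + 41 = (-7/3 - ⅔)*(-5) + 41 = -3*(-5) + 41 = 15 + 41 = 56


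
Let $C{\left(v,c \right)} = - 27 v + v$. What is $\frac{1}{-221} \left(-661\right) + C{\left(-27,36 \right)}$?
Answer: $\frac{155803}{221} \approx 704.99$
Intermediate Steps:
$C{\left(v,c \right)} = - 26 v$
$\frac{1}{-221} \left(-661\right) + C{\left(-27,36 \right)} = \frac{1}{-221} \left(-661\right) - -702 = \left(- \frac{1}{221}\right) \left(-661\right) + 702 = \frac{661}{221} + 702 = \frac{155803}{221}$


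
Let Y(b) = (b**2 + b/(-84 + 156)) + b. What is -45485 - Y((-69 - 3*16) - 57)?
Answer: -907015/12 ≈ -75585.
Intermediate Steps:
Y(b) = b**2 + 73*b/72 (Y(b) = (b**2 + b/72) + b = b**2 + 73*b/72)
-45485 - Y((-69 - 3*16) - 57) = -45485 - ((-69 - 3*16) - 57)*(73 + 72*((-69 - 3*16) - 57))/72 = -45485 - ((-69 - 48) - 57)*(73 + 72*((-69 - 48) - 57))/72 = -45485 - (-117 - 57)*(73 + 72*(-117 - 57))/72 = -45485 - (-174)*(73 + 72*(-174))/72 = -45485 - (-174)*(73 - 12528)/72 = -45485 - (-174)*(-12455)/72 = -45485 - 1*361195/12 = -45485 - 361195/12 = -907015/12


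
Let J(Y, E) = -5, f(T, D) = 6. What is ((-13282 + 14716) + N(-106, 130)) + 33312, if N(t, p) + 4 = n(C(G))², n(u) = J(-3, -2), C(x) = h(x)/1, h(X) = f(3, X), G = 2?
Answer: 34767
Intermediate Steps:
h(X) = 6
C(x) = 6 (C(x) = 6/1 = 6*1 = 6)
n(u) = -5
N(t, p) = 21 (N(t, p) = -4 + (-5)² = -4 + 25 = 21)
((-13282 + 14716) + N(-106, 130)) + 33312 = ((-13282 + 14716) + 21) + 33312 = (1434 + 21) + 33312 = 1455 + 33312 = 34767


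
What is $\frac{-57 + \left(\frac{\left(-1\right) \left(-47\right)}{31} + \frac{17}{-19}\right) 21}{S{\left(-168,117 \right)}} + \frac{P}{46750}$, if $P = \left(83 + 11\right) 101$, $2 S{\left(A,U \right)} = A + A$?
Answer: $\frac{358277923}{771001000} \approx 0.46469$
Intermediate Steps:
$S{\left(A,U \right)} = A$ ($S{\left(A,U \right)} = \frac{A + A}{2} = \frac{2 A}{2} = A$)
$P = 9494$ ($P = 94 \cdot 101 = 9494$)
$\frac{-57 + \left(\frac{\left(-1\right) \left(-47\right)}{31} + \frac{17}{-19}\right) 21}{S{\left(-168,117 \right)}} + \frac{P}{46750} = \frac{-57 + \left(\frac{\left(-1\right) \left(-47\right)}{31} + \frac{17}{-19}\right) 21}{-168} + \frac{9494}{46750} = \left(-57 + \left(47 \cdot \frac{1}{31} + 17 \left(- \frac{1}{19}\right)\right) 21\right) \left(- \frac{1}{168}\right) + 9494 \cdot \frac{1}{46750} = \left(-57 + \left(\frac{47}{31} - \frac{17}{19}\right) 21\right) \left(- \frac{1}{168}\right) + \frac{4747}{23375} = \left(-57 + \frac{366}{589} \cdot 21\right) \left(- \frac{1}{168}\right) + \frac{4747}{23375} = \left(-57 + \frac{7686}{589}\right) \left(- \frac{1}{168}\right) + \frac{4747}{23375} = \left(- \frac{25887}{589}\right) \left(- \frac{1}{168}\right) + \frac{4747}{23375} = \frac{8629}{32984} + \frac{4747}{23375} = \frac{358277923}{771001000}$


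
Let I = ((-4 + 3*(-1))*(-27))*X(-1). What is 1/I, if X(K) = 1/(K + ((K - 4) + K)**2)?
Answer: 5/27 ≈ 0.18519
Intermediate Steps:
X(K) = 1/(K + (-4 + 2*K)**2) (X(K) = 1/(K + ((-4 + K) + K)**2) = 1/(K + (-4 + 2*K)**2))
I = 27/5 (I = ((-4 + 3*(-1))*(-27))/(-1 + 4*(-2 - 1)**2) = ((-4 - 3)*(-27))/(-1 + 4*(-3)**2) = (-7*(-27))/(-1 + 4*9) = 189/(-1 + 36) = 189/35 = 189*(1/35) = 27/5 ≈ 5.4000)
1/I = 1/(27/5) = 5/27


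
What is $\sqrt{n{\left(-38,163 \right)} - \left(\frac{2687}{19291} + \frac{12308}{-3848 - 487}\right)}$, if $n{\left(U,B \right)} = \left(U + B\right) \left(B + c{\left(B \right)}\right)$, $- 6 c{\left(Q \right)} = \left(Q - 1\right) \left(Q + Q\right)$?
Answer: $\frac{2 i \sqrt{6532843475485427145}}{4919205} \approx 1039.2 i$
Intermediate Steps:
$c{\left(Q \right)} = - \frac{Q \left(-1 + Q\right)}{3}$ ($c{\left(Q \right)} = - \frac{\left(Q - 1\right) \left(Q + Q\right)}{6} = - \frac{\left(-1 + Q\right) 2 Q}{6} = - \frac{2 Q \left(-1 + Q\right)}{6} = - \frac{Q \left(-1 + Q\right)}{3}$)
$n{\left(U,B \right)} = \left(B + U\right) \left(B + \frac{B \left(1 - B\right)}{3}\right)$ ($n{\left(U,B \right)} = \left(U + B\right) \left(B + \frac{B \left(1 - B\right)}{3}\right) = \left(B + U\right) \left(B + \frac{B \left(1 - B\right)}{3}\right)$)
$\sqrt{n{\left(-38,163 \right)} - \left(\frac{2687}{19291} + \frac{12308}{-3848 - 487}\right)} = \sqrt{\frac{1}{3} \cdot 163 \left(- 163^{2} + 4 \cdot 163 + 4 \left(-38\right) - 163 \left(-38\right)\right) - \left(\frac{2687}{19291} + \frac{12308}{-3848 - 487}\right)} = \sqrt{\frac{1}{3} \cdot 163 \left(\left(-1\right) 26569 + 652 - 152 + 6194\right) - \left(\frac{2687}{19291} + \frac{12308}{-3848 - 487}\right)} = \sqrt{\frac{1}{3} \cdot 163 \left(-26569 + 652 - 152 + 6194\right) - \left(\frac{2687}{19291} + \frac{12308}{-4335}\right)} = \sqrt{\frac{1}{3} \cdot 163 \left(-19875\right) - - \frac{13281499}{4919205}} = \sqrt{-1079875 + \left(- \frac{2687}{19291} + \frac{724}{255}\right)} = \sqrt{-1079875 + \frac{13281499}{4919205}} = \sqrt{- \frac{5312113217876}{4919205}} = \frac{2 i \sqrt{6532843475485427145}}{4919205}$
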